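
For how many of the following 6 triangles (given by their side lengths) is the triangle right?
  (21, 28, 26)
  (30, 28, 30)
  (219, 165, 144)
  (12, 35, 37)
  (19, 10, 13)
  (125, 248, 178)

2

(21,28,26): 21²+26² = 1117 > 784 = 28² → acute
(30,28,30): 28²+30² = 1684 > 900 = 30² → acute
(219,165,144): 144²+165² = 47961 = 219² → right
(12,35,37): 12²+35² = 1369 = 37² → right
(19,10,13): 10²+13² = 269 < 361 = 19² → obtuse
(125,248,178): 125²+178² = 47309 < 61504 = 248² → obtuse
2 of the 6 are right.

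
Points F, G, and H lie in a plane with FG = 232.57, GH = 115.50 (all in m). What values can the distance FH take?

117.07 ≤ FH ≤ 348.07 m

By the triangle inequality, |232.57 − 115.50| ≤ FH ≤ 232.57 + 115.50.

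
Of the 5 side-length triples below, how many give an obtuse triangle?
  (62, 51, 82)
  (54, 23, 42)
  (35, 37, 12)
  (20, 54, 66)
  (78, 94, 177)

3

(62,51,82): 51²+62² = 6445 < 6724 = 82² → obtuse
(54,23,42): 23²+42² = 2293 < 2916 = 54² → obtuse
(35,37,12): 12²+35² = 1369 = 37² → right
(20,54,66): 20²+54² = 3316 < 4356 = 66² → obtuse
(78,94,177): 78+94 ≤ 177, not a triangle
3 of the 5 are obtuse.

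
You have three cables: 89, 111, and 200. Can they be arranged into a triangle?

The two shorter sides sum to 200, exactly equal to the longest side 200.
That gives only a degenerate (flat) triangle — the inequality must be strict.

No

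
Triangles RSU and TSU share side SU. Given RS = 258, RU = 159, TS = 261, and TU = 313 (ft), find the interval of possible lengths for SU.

99 < SU < 417

From triangle RSU: |258 − 159| < SU < 258 + 159, i.e. 99 < SU < 417.
From triangle TSU: 52 < SU < 574.
Both must hold, so SU lies in the intersection.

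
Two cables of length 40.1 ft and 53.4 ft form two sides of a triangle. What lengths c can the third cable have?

13.3 < c < 93.5 (ft)

By the triangle inequality, c must be less than 40.1 + 53.4 = 93.5 and greater than |40.1 − 53.4| = 13.3.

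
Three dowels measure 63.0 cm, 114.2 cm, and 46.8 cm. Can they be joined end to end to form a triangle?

No

The longest side is 114.2, but the other two sum to only 109.8.
109.8 < 114.2, so the triangle inequality fails.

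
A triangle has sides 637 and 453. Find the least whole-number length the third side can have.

185

The third side must be strictly greater than |637 − 453| = 184.
The smallest integer above 184 is 185.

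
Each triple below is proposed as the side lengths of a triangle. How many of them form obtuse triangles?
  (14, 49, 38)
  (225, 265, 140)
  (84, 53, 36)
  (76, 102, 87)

2

(14,49,38): 14²+38² = 1640 < 2401 = 49² → obtuse
(225,265,140): 140²+225² = 70225 = 265² → right
(84,53,36): 36²+53² = 4105 < 7056 = 84² → obtuse
(76,102,87): 76²+87² = 13345 > 10404 = 102² → acute
2 of the 4 are obtuse.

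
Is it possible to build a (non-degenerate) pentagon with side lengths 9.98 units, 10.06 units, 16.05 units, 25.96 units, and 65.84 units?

For a pentagon, each side must be shorter than the sum of the others.
Here the longest side is 65.84, but the remaining 4 sides sum to only 62.05.

No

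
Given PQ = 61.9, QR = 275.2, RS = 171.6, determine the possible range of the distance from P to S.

41.7 ≤ PS ≤ 508.7

The maximum is all hops collinear in one direction: 61.9 + 275.2 + 171.6 = 508.7.
The longest hop is 275.2; the others sum to 233.5. Folding the others back against it leaves at least 275.2 − 233.5 = 41.7.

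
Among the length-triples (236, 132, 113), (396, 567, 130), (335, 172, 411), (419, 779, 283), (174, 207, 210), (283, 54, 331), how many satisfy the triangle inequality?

4

(113,132,236): 113+132 > 236 → valid
(130,396,567): 130+396 ≤ 567 → not valid
(172,335,411): 172+335 > 411 → valid
(283,419,779): 283+419 ≤ 779 → not valid
(174,207,210): 174+207 > 210 → valid
(54,283,331): 54+283 > 331 → valid
4 of the 6 triples form a triangle.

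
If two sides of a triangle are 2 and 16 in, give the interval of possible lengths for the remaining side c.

By the triangle inequality, c must be less than 2 + 16 = 18 and greater than |2 − 16| = 14.

14 < c < 18 (in)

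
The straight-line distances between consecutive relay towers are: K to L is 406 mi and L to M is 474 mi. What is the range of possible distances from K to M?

By the triangle inequality, |406 − 474| ≤ KM ≤ 406 + 474.

68 ≤ KM ≤ 880 mi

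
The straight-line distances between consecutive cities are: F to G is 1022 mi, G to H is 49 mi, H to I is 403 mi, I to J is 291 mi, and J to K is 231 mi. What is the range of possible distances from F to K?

The maximum is all hops collinear in one direction: 1022 + 49 + 403 + 291 + 231 = 1996.
The longest hop is 1022; the others sum to 974. Folding the others back against it leaves at least 1022 − 974 = 48.

48 ≤ FK ≤ 1996 mi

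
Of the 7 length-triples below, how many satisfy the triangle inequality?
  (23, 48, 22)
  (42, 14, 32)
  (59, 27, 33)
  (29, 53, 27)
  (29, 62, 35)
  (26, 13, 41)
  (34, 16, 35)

5

(22,23,48): 22+23 ≤ 48 → not valid
(14,32,42): 14+32 > 42 → valid
(27,33,59): 27+33 > 59 → valid
(27,29,53): 27+29 > 53 → valid
(29,35,62): 29+35 > 62 → valid
(13,26,41): 13+26 ≤ 41 → not valid
(16,34,35): 16+34 > 35 → valid
5 of the 7 triples form a triangle.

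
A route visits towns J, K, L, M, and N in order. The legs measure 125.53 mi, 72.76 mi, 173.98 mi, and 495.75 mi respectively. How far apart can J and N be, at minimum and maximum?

The maximum is all hops collinear in one direction: 125.53 + 72.76 + 173.98 + 495.75 = 868.02.
The longest hop is 495.75; the others sum to 372.27. Folding the others back against it leaves at least 495.75 − 372.27 = 123.48.

123.48 ≤ JN ≤ 868.02 mi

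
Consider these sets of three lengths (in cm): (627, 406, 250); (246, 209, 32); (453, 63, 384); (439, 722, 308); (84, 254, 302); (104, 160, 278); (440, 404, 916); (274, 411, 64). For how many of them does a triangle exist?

3

(250,406,627): 250+406 > 627 → valid
(32,209,246): 32+209 ≤ 246 → not valid
(63,384,453): 63+384 ≤ 453 → not valid
(308,439,722): 308+439 > 722 → valid
(84,254,302): 84+254 > 302 → valid
(104,160,278): 104+160 ≤ 278 → not valid
(404,440,916): 404+440 ≤ 916 → not valid
(64,274,411): 64+274 ≤ 411 → not valid
3 of the 8 triples form a triangle.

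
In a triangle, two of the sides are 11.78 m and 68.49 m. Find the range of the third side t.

By the triangle inequality, t must be less than 11.78 + 68.49 = 80.27 and greater than |11.78 − 68.49| = 56.71.

56.71 < t < 80.27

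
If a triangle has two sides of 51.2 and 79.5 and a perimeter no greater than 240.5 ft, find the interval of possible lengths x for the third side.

28.3 < x ≤ 109.8

Triangle inequality alone gives 28.3 < x < 130.7.
The perimeter condition gives x ≤ 240.5 − 51.2 − 79.5 = 109.8.
Intersecting the two: 28.3 < x ≤ 109.8.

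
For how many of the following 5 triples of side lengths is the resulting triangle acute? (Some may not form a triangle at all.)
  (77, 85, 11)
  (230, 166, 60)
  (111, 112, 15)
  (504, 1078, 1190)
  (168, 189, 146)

2

(77,85,11): 11²+77² = 6050 < 7225 = 85² → obtuse
(230,166,60): 60+166 ≤ 230, not a triangle
(111,112,15): 15²+111² = 12546 > 12544 = 112² → acute
(504,1078,1190): 504²+1078² = 1416100 = 1190² → right
(168,189,146): 146²+168² = 49540 > 35721 = 189² → acute
2 of the 5 are acute.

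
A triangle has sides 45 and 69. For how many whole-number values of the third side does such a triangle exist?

89

The third side lies in the open interval (24, 114).
Integers from 25 to 113 inclusive: 113 − 25 + 1 = 89.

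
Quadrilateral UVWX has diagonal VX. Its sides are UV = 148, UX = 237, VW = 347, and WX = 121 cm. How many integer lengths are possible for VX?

From triangle UVX: 89 < VX < 385.
From triangle WVX: 226 < VX < 468.
Intersection: 226 < VX < 385, so integers 227 through 384: 158 values.

158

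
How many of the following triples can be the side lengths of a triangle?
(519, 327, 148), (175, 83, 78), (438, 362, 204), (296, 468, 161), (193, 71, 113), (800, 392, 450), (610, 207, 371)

2

(148,327,519): 148+327 ≤ 519 → not valid
(78,83,175): 78+83 ≤ 175 → not valid
(204,362,438): 204+362 > 438 → valid
(161,296,468): 161+296 ≤ 468 → not valid
(71,113,193): 71+113 ≤ 193 → not valid
(392,450,800): 392+450 > 800 → valid
(207,371,610): 207+371 ≤ 610 → not valid
2 of the 7 triples form a triangle.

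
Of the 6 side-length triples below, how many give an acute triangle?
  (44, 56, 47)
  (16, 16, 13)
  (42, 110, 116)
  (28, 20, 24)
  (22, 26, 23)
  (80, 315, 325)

5

(44,56,47): 44²+47² = 4145 > 3136 = 56² → acute
(16,16,13): 13²+16² = 425 > 256 = 16² → acute
(42,110,116): 42²+110² = 13864 > 13456 = 116² → acute
(28,20,24): 20²+24² = 976 > 784 = 28² → acute
(22,26,23): 22²+23² = 1013 > 676 = 26² → acute
(80,315,325): 80²+315² = 105625 = 325² → right
5 of the 6 are acute.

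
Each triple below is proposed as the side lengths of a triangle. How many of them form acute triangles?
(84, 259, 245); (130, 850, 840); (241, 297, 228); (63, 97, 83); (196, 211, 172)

3

(84,259,245): 84²+245² = 67081 = 259² → right
(130,850,840): 130²+840² = 722500 = 850² → right
(241,297,228): 228²+241² = 110065 > 88209 = 297² → acute
(63,97,83): 63²+83² = 10858 > 9409 = 97² → acute
(196,211,172): 172²+196² = 68000 > 44521 = 211² → acute
3 of the 5 are acute.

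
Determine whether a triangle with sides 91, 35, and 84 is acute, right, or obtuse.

right

Compare the square of the longest side to the sum of squares of the other two: 35² + 84² = 8281 = 91².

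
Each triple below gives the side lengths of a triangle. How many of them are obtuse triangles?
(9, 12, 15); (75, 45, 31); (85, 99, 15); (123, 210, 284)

3

(9,12,15): 9²+12² = 225 = 15² → right
(75,45,31): 31²+45² = 2986 < 5625 = 75² → obtuse
(85,99,15): 15²+85² = 7450 < 9801 = 99² → obtuse
(123,210,284): 123²+210² = 59229 < 80656 = 284² → obtuse
3 of the 4 are obtuse.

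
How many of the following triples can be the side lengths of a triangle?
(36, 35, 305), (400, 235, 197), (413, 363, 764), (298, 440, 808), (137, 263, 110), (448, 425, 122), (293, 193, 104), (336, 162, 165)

4

(35,36,305): 35+36 ≤ 305 → not valid
(197,235,400): 197+235 > 400 → valid
(363,413,764): 363+413 > 764 → valid
(298,440,808): 298+440 ≤ 808 → not valid
(110,137,263): 110+137 ≤ 263 → not valid
(122,425,448): 122+425 > 448 → valid
(104,193,293): 104+193 > 293 → valid
(162,165,336): 162+165 ≤ 336 → not valid
4 of the 8 triples form a triangle.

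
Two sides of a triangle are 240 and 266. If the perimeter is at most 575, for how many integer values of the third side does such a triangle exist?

Triangle inequality: 26 < x < 506. Perimeter ≤ 575 gives x ≤ 575 − 240 − 266 = 69.
So 26 < x ≤ 69; integers 27 through 69: 43 values.

43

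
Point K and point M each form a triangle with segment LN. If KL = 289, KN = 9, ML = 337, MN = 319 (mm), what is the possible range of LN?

280 < LN < 298

From triangle KLN: |289 − 9| < LN < 289 + 9, i.e. 280 < LN < 298.
From triangle MLN: 18 < LN < 656.
Both must hold, so LN lies in the intersection.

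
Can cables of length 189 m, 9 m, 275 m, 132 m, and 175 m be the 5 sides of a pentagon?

Yes

A pentagon exists iff every side is shorter than the sum of the others — equivalently, the longest side is less than the sum of the rest.
Longest side 275 < 505 (sum of the remaining 4), so yes.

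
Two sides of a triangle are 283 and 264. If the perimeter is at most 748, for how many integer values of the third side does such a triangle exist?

Triangle inequality: 19 < x < 547. Perimeter ≤ 748 gives x ≤ 748 − 283 − 264 = 201.
So 19 < x ≤ 201; integers 20 through 201: 182 values.

182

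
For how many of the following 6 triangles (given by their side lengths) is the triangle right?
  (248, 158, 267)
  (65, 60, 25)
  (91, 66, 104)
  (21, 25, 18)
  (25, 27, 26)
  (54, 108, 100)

(248,158,267): 158²+248² = 86468 > 71289 = 267² → acute
(65,60,25): 25²+60² = 4225 = 65² → right
(91,66,104): 66²+91² = 12637 > 10816 = 104² → acute
(21,25,18): 18²+21² = 765 > 625 = 25² → acute
(25,27,26): 25²+26² = 1301 > 729 = 27² → acute
(54,108,100): 54²+100² = 12916 > 11664 = 108² → acute
1 of the 6 is right.

1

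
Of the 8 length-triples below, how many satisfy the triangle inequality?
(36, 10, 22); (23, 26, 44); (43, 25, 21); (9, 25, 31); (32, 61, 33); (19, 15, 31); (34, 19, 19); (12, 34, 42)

7

(10,22,36): 10+22 ≤ 36 → not valid
(23,26,44): 23+26 > 44 → valid
(21,25,43): 21+25 > 43 → valid
(9,25,31): 9+25 > 31 → valid
(32,33,61): 32+33 > 61 → valid
(15,19,31): 15+19 > 31 → valid
(19,19,34): 19+19 > 34 → valid
(12,34,42): 12+34 > 42 → valid
7 of the 8 triples form a triangle.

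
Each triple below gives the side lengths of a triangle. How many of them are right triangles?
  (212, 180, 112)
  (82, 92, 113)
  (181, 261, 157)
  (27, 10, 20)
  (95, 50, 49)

(212,180,112): 112²+180² = 44944 = 212² → right
(82,92,113): 82²+92² = 15188 > 12769 = 113² → acute
(181,261,157): 157²+181² = 57410 < 68121 = 261² → obtuse
(27,10,20): 10²+20² = 500 < 729 = 27² → obtuse
(95,50,49): 49²+50² = 4901 < 9025 = 95² → obtuse
1 of the 5 is right.

1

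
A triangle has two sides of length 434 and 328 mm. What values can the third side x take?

106 < x < 762 (mm)

By the triangle inequality, x must be less than 434 + 328 = 762 and greater than |434 − 328| = 106.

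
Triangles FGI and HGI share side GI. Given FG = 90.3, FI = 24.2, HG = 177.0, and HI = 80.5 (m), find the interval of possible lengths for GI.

From triangle FGI: |90.3 − 24.2| < GI < 90.3 + 24.2, i.e. 66.1 < GI < 114.5.
From triangle HGI: 96.5 < GI < 257.5.
Both must hold, so GI lies in the intersection.

96.5 < GI < 114.5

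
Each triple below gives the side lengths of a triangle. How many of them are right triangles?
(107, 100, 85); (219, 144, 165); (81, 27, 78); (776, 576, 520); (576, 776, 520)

(107,100,85): 85²+100² = 17225 > 11449 = 107² → acute
(219,144,165): 144²+165² = 47961 = 219² → right
(81,27,78): 27²+78² = 6813 > 6561 = 81² → acute
(776,576,520): 520²+576² = 602176 = 776² → right
(576,776,520): 520²+576² = 602176 = 776² → right
3 of the 5 are right.

3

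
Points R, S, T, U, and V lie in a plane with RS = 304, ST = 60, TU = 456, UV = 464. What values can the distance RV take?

0 ≤ RV ≤ 1284

The maximum is all hops collinear in one direction: 304 + 60 + 456 + 464 = 1284.
The longest hop is 464; the others sum to 820. Since 464 ≤ 820, the path can fold back on itself completely, so the minimum distance is 0.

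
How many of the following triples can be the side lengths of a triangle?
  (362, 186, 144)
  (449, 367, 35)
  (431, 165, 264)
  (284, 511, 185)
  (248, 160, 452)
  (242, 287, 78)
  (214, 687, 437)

1

(144,186,362): 144+186 ≤ 362 → not valid
(35,367,449): 35+367 ≤ 449 → not valid
(165,264,431): 165+264 ≤ 431 → not valid
(185,284,511): 185+284 ≤ 511 → not valid
(160,248,452): 160+248 ≤ 452 → not valid
(78,242,287): 78+242 > 287 → valid
(214,437,687): 214+437 ≤ 687 → not valid
1 of the 7 triples forms a triangle.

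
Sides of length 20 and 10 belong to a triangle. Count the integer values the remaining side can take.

The third side lies in the open interval (10, 30).
Integers from 11 to 29 inclusive: 29 − 11 + 1 = 19.

19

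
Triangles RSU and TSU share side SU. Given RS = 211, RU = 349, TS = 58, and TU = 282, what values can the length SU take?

From triangle RSU: |211 − 349| < SU < 211 + 349, i.e. 138 < SU < 560.
From triangle TSU: 224 < SU < 340.
Both must hold, so SU lies in the intersection.

224 < SU < 340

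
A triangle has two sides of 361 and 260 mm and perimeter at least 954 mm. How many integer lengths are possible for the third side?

Triangle inequality: 101 < x < 621. Perimeter ≥ 954 gives x ≥ 954 − 361 − 260 = 333.
So 333 ≤ x < 621; integers 333 through 620: 288 values.

288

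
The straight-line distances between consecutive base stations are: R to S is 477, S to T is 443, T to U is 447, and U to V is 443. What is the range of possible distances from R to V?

The maximum is all hops collinear in one direction: 477 + 443 + 447 + 443 = 1810.
The longest hop is 477; the others sum to 1333. Since 477 ≤ 1333, the path can fold back on itself completely, so the minimum distance is 0.

0 ≤ RV ≤ 1810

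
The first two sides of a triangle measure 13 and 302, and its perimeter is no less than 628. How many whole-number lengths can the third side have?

Triangle inequality: 289 < x < 315. Perimeter ≥ 628 gives x ≥ 628 − 13 − 302 = 313.
So 313 ≤ x < 315; integers 313 through 314: 2 values.

2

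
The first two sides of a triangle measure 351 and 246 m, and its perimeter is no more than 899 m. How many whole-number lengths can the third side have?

197

Triangle inequality: 105 < x < 597. Perimeter ≤ 899 gives x ≤ 899 − 351 − 246 = 302.
So 105 < x ≤ 302; integers 106 through 302: 197 values.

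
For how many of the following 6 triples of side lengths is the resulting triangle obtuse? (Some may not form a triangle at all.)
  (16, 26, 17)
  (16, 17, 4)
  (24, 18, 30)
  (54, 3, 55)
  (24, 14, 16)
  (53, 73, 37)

5

(16,26,17): 16²+17² = 545 < 676 = 26² → obtuse
(16,17,4): 4²+16² = 272 < 289 = 17² → obtuse
(24,18,30): 18²+24² = 900 = 30² → right
(54,3,55): 3²+54² = 2925 < 3025 = 55² → obtuse
(24,14,16): 14²+16² = 452 < 576 = 24² → obtuse
(53,73,37): 37²+53² = 4178 < 5329 = 73² → obtuse
5 of the 6 are obtuse.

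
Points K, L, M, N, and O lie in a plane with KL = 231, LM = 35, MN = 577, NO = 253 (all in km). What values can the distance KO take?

58 ≤ KO ≤ 1096 km

The maximum is all hops collinear in one direction: 231 + 35 + 577 + 253 = 1096.
The longest hop is 577; the others sum to 519. Folding the others back against it leaves at least 577 − 519 = 58.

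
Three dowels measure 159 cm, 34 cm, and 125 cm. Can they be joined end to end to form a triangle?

No

The two shorter sides sum to 159, exactly equal to the longest side 159.
That gives only a degenerate (flat) triangle — the inequality must be strict.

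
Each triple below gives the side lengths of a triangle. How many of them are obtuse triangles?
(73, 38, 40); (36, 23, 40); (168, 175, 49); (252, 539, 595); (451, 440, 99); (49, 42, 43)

(73,38,40): 38²+40² = 3044 < 5329 = 73² → obtuse
(36,23,40): 23²+36² = 1825 > 1600 = 40² → acute
(168,175,49): 49²+168² = 30625 = 175² → right
(252,539,595): 252²+539² = 354025 = 595² → right
(451,440,99): 99²+440² = 203401 = 451² → right
(49,42,43): 42²+43² = 3613 > 2401 = 49² → acute
1 of the 6 is obtuse.

1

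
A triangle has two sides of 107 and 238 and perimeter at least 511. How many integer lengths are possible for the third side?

Triangle inequality: 131 < x < 345. Perimeter ≥ 511 gives x ≥ 511 − 107 − 238 = 166.
So 166 ≤ x < 345; integers 166 through 344: 179 values.

179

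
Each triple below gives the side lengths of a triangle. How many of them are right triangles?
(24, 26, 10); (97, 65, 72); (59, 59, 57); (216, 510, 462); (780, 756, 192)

(24,26,10): 10²+24² = 676 = 26² → right
(97,65,72): 65²+72² = 9409 = 97² → right
(59,59,57): 57²+59² = 6730 > 3481 = 59² → acute
(216,510,462): 216²+462² = 260100 = 510² → right
(780,756,192): 192²+756² = 608400 = 780² → right
4 of the 5 are right.

4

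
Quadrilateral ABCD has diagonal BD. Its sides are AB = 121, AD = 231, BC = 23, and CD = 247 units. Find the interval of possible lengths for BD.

From triangle ABD: |121 − 231| < BD < 121 + 231, i.e. 110 < BD < 352.
From triangle CBD: 224 < BD < 270.
Both must hold, so BD lies in the intersection.

224 < BD < 270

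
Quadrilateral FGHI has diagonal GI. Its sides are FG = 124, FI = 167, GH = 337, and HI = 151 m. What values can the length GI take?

186 < GI < 291

From triangle FGI: |124 − 167| < GI < 124 + 167, i.e. 43 < GI < 291.
From triangle HGI: 186 < GI < 488.
Both must hold, so GI lies in the intersection.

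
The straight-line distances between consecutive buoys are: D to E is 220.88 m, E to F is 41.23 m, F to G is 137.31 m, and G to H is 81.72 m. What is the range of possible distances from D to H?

The maximum is all hops collinear in one direction: 220.88 + 41.23 + 137.31 + 81.72 = 481.14.
The longest hop is 220.88; the others sum to 260.26. Since 220.88 ≤ 260.26, the path can fold back on itself completely, so the minimum distance is 0.

0 ≤ DH ≤ 481.14 m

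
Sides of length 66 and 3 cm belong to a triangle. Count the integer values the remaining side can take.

The third side lies in the open interval (63, 69).
Integers from 64 to 68 inclusive: 68 − 64 + 1 = 5.

5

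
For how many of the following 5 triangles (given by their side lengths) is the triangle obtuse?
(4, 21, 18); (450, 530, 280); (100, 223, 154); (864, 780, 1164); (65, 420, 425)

(4,21,18): 4²+18² = 340 < 441 = 21² → obtuse
(450,530,280): 280²+450² = 280900 = 530² → right
(100,223,154): 100²+154² = 33716 < 49729 = 223² → obtuse
(864,780,1164): 780²+864² = 1354896 = 1164² → right
(65,420,425): 65²+420² = 180625 = 425² → right
2 of the 5 are obtuse.

2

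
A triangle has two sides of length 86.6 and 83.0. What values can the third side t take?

3.6 < t < 169.6

By the triangle inequality, t must be less than 86.6 + 83.0 = 169.6 and greater than |86.6 − 83.0| = 3.6.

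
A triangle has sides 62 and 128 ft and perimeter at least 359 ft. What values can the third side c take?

169 ≤ c < 190

Triangle inequality alone gives 66 < c < 190.
The perimeter condition gives c ≥ 359 − 62 − 128 = 169.
Intersecting the two: 169 ≤ c < 190.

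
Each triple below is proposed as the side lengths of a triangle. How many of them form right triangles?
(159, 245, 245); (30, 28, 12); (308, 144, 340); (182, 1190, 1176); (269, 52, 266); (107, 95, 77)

(159,245,245): 159²+245² = 85306 > 60025 = 245² → acute
(30,28,12): 12²+28² = 928 > 900 = 30² → acute
(308,144,340): 144²+308² = 115600 = 340² → right
(182,1190,1176): 182²+1176² = 1416100 = 1190² → right
(269,52,266): 52²+266² = 73460 > 72361 = 269² → acute
(107,95,77): 77²+95² = 14954 > 11449 = 107² → acute
2 of the 6 are right.

2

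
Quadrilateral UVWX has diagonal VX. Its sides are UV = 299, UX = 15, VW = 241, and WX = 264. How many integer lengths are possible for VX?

29

From triangle UVX: 284 < VX < 314.
From triangle WVX: 23 < VX < 505.
Intersection: 284 < VX < 314, so integers 285 through 313: 29 values.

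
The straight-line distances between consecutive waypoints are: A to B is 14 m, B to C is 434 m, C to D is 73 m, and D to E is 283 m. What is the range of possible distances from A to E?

The maximum is all hops collinear in one direction: 14 + 434 + 73 + 283 = 804.
The longest hop is 434; the others sum to 370. Folding the others back against it leaves at least 434 − 370 = 64.

64 ≤ AE ≤ 804 m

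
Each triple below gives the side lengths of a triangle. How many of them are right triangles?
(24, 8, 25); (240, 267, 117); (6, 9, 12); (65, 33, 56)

2

(24,8,25): 8²+24² = 640 > 625 = 25² → acute
(240,267,117): 117²+240² = 71289 = 267² → right
(6,9,12): 6²+9² = 117 < 144 = 12² → obtuse
(65,33,56): 33²+56² = 4225 = 65² → right
2 of the 4 are right.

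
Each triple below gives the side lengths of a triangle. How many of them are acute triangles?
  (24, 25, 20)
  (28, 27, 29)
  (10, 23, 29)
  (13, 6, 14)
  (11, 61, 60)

(24,25,20): 20²+24² = 976 > 625 = 25² → acute
(28,27,29): 27²+28² = 1513 > 841 = 29² → acute
(10,23,29): 10²+23² = 629 < 841 = 29² → obtuse
(13,6,14): 6²+13² = 205 > 196 = 14² → acute
(11,61,60): 11²+60² = 3721 = 61² → right
3 of the 5 are acute.

3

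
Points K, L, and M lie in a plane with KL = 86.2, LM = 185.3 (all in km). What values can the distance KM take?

By the triangle inequality, |86.2 − 185.3| ≤ KM ≤ 86.2 + 185.3.

99.1 ≤ KM ≤ 271.5 km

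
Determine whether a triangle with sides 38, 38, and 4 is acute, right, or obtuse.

acute

Compare the square of the longest side to the sum of squares of the other two: 4² + 38² = 1460 > 1444 = 38².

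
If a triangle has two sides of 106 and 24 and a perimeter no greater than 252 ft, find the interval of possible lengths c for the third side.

Triangle inequality alone gives 82 < c < 130.
The perimeter condition gives c ≤ 252 − 106 − 24 = 122.
Intersecting the two: 82 < c ≤ 122.

82 < c ≤ 122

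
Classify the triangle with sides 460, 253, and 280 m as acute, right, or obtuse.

Compare the square of the longest side to the sum of squares of the other two: 253² + 280² = 142409 < 211600 = 460².

obtuse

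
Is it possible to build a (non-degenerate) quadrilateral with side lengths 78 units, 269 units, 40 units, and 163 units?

A quadrilateral exists iff every side is shorter than the sum of the others — equivalently, the longest side is less than the sum of the rest.
Longest side 269 < 281 (sum of the remaining 3), so yes.

Yes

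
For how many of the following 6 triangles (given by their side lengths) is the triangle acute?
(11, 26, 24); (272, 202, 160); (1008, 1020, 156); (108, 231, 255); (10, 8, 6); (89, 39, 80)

1

(11,26,24): 11²+24² = 697 > 676 = 26² → acute
(272,202,160): 160²+202² = 66404 < 73984 = 272² → obtuse
(1008,1020,156): 156²+1008² = 1040400 = 1020² → right
(108,231,255): 108²+231² = 65025 = 255² → right
(10,8,6): 6²+8² = 100 = 10² → right
(89,39,80): 39²+80² = 7921 = 89² → right
1 of the 6 is acute.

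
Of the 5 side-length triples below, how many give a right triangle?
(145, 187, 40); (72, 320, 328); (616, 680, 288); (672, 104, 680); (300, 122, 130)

3

(145,187,40): 40+145 ≤ 187, not a triangle
(72,320,328): 72²+320² = 107584 = 328² → right
(616,680,288): 288²+616² = 462400 = 680² → right
(672,104,680): 104²+672² = 462400 = 680² → right
(300,122,130): 122+130 ≤ 300, not a triangle
3 of the 5 are right.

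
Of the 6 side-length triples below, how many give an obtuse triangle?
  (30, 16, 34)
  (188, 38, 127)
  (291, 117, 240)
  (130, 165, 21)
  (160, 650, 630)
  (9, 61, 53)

(30,16,34): 16²+30² = 1156 = 34² → right
(188,38,127): 38+127 ≤ 188, not a triangle
(291,117,240): 117²+240² = 71289 < 84681 = 291² → obtuse
(130,165,21): 21+130 ≤ 165, not a triangle
(160,650,630): 160²+630² = 422500 = 650² → right
(9,61,53): 9²+53² = 2890 < 3721 = 61² → obtuse
2 of the 6 are obtuse.

2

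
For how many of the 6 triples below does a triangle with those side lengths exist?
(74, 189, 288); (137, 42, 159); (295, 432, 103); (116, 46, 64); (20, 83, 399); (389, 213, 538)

(74,189,288): 74+189 ≤ 288 → not valid
(42,137,159): 42+137 > 159 → valid
(103,295,432): 103+295 ≤ 432 → not valid
(46,64,116): 46+64 ≤ 116 → not valid
(20,83,399): 20+83 ≤ 399 → not valid
(213,389,538): 213+389 > 538 → valid
2 of the 6 triples form a triangle.

2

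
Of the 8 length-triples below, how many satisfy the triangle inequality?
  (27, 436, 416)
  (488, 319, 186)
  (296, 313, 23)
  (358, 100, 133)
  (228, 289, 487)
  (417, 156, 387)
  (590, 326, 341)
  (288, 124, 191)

7

(27,416,436): 27+416 > 436 → valid
(186,319,488): 186+319 > 488 → valid
(23,296,313): 23+296 > 313 → valid
(100,133,358): 100+133 ≤ 358 → not valid
(228,289,487): 228+289 > 487 → valid
(156,387,417): 156+387 > 417 → valid
(326,341,590): 326+341 > 590 → valid
(124,191,288): 124+191 > 288 → valid
7 of the 8 triples form a triangle.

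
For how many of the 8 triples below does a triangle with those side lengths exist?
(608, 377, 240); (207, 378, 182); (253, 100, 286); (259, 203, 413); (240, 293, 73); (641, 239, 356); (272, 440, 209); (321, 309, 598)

(240,377,608): 240+377 > 608 → valid
(182,207,378): 182+207 > 378 → valid
(100,253,286): 100+253 > 286 → valid
(203,259,413): 203+259 > 413 → valid
(73,240,293): 73+240 > 293 → valid
(239,356,641): 239+356 ≤ 641 → not valid
(209,272,440): 209+272 > 440 → valid
(309,321,598): 309+321 > 598 → valid
7 of the 8 triples form a triangle.

7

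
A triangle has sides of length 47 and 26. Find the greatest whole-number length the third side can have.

The third side must be strictly less than 47 + 26 = 73.
The largest integer below 73 is 72.

72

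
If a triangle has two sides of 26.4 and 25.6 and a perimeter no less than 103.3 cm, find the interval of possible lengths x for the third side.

51.3 ≤ x < 52.0 cm

Triangle inequality alone gives 0.8 < x < 52.0.
The perimeter condition gives x ≥ 103.3 − 26.4 − 25.6 = 51.3.
Intersecting the two: 51.3 ≤ x < 52.0.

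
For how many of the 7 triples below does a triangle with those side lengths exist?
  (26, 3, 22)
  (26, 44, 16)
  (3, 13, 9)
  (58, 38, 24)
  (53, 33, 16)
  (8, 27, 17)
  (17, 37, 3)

(3,22,26): 3+22 ≤ 26 → not valid
(16,26,44): 16+26 ≤ 44 → not valid
(3,9,13): 3+9 ≤ 13 → not valid
(24,38,58): 24+38 > 58 → valid
(16,33,53): 16+33 ≤ 53 → not valid
(8,17,27): 8+17 ≤ 27 → not valid
(3,17,37): 3+17 ≤ 37 → not valid
1 of the 7 triples forms a triangle.

1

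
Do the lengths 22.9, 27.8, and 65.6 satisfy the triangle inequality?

The longest side is 65.6, but the other two sum to only 50.7.
50.7 < 65.6, so the triangle inequality fails.

No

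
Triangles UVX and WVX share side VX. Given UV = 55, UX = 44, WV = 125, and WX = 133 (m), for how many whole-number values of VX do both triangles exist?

87

From triangle UVX: 11 < VX < 99.
From triangle WVX: 8 < VX < 258.
Intersection: 11 < VX < 99, so integers 12 through 98: 87 values.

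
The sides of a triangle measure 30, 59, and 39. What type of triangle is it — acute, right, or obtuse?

Compare the square of the longest side to the sum of squares of the other two: 30² + 39² = 2421 < 3481 = 59².

obtuse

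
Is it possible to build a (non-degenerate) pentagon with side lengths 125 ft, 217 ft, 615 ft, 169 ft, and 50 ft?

No

For a pentagon, each side must be shorter than the sum of the others.
Here the longest side is 615, but the remaining 4 sides sum to only 561.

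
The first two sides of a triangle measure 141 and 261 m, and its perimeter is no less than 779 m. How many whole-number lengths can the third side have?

25

Triangle inequality: 120 < x < 402. Perimeter ≥ 779 gives x ≥ 779 − 141 − 261 = 377.
So 377 ≤ x < 402; integers 377 through 401: 25 values.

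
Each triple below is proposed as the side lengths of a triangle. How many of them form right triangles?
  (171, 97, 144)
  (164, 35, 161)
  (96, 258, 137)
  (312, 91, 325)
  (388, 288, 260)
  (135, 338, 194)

(171,97,144): 97²+144² = 30145 > 29241 = 171² → acute
(164,35,161): 35²+161² = 27146 > 26896 = 164² → acute
(96,258,137): 96+137 ≤ 258, not a triangle
(312,91,325): 91²+312² = 105625 = 325² → right
(388,288,260): 260²+288² = 150544 = 388² → right
(135,338,194): 135+194 ≤ 338, not a triangle
2 of the 6 are right.

2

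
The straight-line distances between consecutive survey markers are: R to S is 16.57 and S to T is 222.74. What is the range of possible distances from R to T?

206.17 ≤ RT ≤ 239.31

By the triangle inequality, |16.57 − 222.74| ≤ RT ≤ 16.57 + 222.74.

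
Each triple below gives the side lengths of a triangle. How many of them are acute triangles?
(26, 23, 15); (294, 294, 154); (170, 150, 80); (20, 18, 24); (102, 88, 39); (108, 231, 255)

(26,23,15): 15²+23² = 754 > 676 = 26² → acute
(294,294,154): 154²+294² = 110152 > 86436 = 294² → acute
(170,150,80): 80²+150² = 28900 = 170² → right
(20,18,24): 18²+20² = 724 > 576 = 24² → acute
(102,88,39): 39²+88² = 9265 < 10404 = 102² → obtuse
(108,231,255): 108²+231² = 65025 = 255² → right
3 of the 6 are acute.

3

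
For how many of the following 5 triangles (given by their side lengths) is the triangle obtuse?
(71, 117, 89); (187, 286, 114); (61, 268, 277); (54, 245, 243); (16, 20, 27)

(71,117,89): 71²+89² = 12962 < 13689 = 117² → obtuse
(187,286,114): 114²+187² = 47965 < 81796 = 286² → obtuse
(61,268,277): 61²+268² = 75545 < 76729 = 277² → obtuse
(54,245,243): 54²+243² = 61965 > 60025 = 245² → acute
(16,20,27): 16²+20² = 656 < 729 = 27² → obtuse
4 of the 5 are obtuse.

4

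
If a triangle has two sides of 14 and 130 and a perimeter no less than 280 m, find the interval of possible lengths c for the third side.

Triangle inequality alone gives 116 < c < 144.
The perimeter condition gives c ≥ 280 − 14 − 130 = 136.
Intersecting the two: 136 ≤ c < 144.

136 ≤ c < 144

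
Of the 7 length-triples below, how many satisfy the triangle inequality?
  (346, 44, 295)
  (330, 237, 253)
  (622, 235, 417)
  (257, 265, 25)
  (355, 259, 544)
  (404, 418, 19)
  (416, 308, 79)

5

(44,295,346): 44+295 ≤ 346 → not valid
(237,253,330): 237+253 > 330 → valid
(235,417,622): 235+417 > 622 → valid
(25,257,265): 25+257 > 265 → valid
(259,355,544): 259+355 > 544 → valid
(19,404,418): 19+404 > 418 → valid
(79,308,416): 79+308 ≤ 416 → not valid
5 of the 7 triples form a triangle.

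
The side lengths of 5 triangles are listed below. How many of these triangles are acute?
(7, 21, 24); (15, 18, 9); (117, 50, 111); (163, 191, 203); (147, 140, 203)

2

(7,21,24): 7²+21² = 490 < 576 = 24² → obtuse
(15,18,9): 9²+15² = 306 < 324 = 18² → obtuse
(117,50,111): 50²+111² = 14821 > 13689 = 117² → acute
(163,191,203): 163²+191² = 63050 > 41209 = 203² → acute
(147,140,203): 140²+147² = 41209 = 203² → right
2 of the 5 are acute.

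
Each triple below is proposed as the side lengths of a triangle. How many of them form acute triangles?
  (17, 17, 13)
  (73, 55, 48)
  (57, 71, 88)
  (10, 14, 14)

3

(17,17,13): 13²+17² = 458 > 289 = 17² → acute
(73,55,48): 48²+55² = 5329 = 73² → right
(57,71,88): 57²+71² = 8290 > 7744 = 88² → acute
(10,14,14): 10²+14² = 296 > 196 = 14² → acute
3 of the 4 are acute.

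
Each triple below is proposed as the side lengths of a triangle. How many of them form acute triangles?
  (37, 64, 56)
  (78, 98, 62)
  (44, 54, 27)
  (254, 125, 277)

3

(37,64,56): 37²+56² = 4505 > 4096 = 64² → acute
(78,98,62): 62²+78² = 9928 > 9604 = 98² → acute
(44,54,27): 27²+44² = 2665 < 2916 = 54² → obtuse
(254,125,277): 125²+254² = 80141 > 76729 = 277² → acute
3 of the 4 are acute.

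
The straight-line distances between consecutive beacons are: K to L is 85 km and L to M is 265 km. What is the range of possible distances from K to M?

180 ≤ KM ≤ 350 km

By the triangle inequality, |85 − 265| ≤ KM ≤ 85 + 265.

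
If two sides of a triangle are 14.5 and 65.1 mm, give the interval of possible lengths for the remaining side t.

By the triangle inequality, t must be less than 14.5 + 65.1 = 79.6 and greater than |14.5 − 65.1| = 50.6.

50.6 < t < 79.6 (mm)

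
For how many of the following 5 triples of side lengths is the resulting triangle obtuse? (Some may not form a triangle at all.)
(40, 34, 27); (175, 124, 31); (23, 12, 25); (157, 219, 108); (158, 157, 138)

1

(40,34,27): 27²+34² = 1885 > 1600 = 40² → acute
(175,124,31): 31+124 ≤ 175, not a triangle
(23,12,25): 12²+23² = 673 > 625 = 25² → acute
(157,219,108): 108²+157² = 36313 < 47961 = 219² → obtuse
(158,157,138): 138²+157² = 43693 > 24964 = 158² → acute
1 of the 5 is obtuse.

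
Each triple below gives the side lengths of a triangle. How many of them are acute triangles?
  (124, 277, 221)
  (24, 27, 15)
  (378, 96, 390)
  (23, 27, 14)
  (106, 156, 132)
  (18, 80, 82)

(124,277,221): 124²+221² = 64217 < 76729 = 277² → obtuse
(24,27,15): 15²+24² = 801 > 729 = 27² → acute
(378,96,390): 96²+378² = 152100 = 390² → right
(23,27,14): 14²+23² = 725 < 729 = 27² → obtuse
(106,156,132): 106²+132² = 28660 > 24336 = 156² → acute
(18,80,82): 18²+80² = 6724 = 82² → right
2 of the 6 are acute.

2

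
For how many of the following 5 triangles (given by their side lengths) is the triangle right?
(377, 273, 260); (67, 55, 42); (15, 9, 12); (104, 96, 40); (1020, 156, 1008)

4

(377,273,260): 260²+273² = 142129 = 377² → right
(67,55,42): 42²+55² = 4789 > 4489 = 67² → acute
(15,9,12): 9²+12² = 225 = 15² → right
(104,96,40): 40²+96² = 10816 = 104² → right
(1020,156,1008): 156²+1008² = 1040400 = 1020² → right
4 of the 5 are right.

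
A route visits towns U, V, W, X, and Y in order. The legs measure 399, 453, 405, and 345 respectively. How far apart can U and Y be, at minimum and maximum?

0 ≤ UY ≤ 1602

The maximum is all hops collinear in one direction: 399 + 453 + 405 + 345 = 1602.
The longest hop is 453; the others sum to 1149. Since 453 ≤ 1149, the path can fold back on itself completely, so the minimum distance is 0.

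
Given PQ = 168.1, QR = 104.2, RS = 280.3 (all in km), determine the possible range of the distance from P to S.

8.0 ≤ PS ≤ 552.6 km

The maximum is all hops collinear in one direction: 168.1 + 104.2 + 280.3 = 552.6.
The longest hop is 280.3; the others sum to 272.3. Folding the others back against it leaves at least 280.3 − 272.3 = 8.0.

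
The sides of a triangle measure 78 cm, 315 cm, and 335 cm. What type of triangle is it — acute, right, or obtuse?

obtuse

Compare the square of the longest side to the sum of squares of the other two: 78² + 315² = 105309 < 112225 = 335².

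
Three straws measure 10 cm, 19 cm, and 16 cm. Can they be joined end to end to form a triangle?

Yes

The longest side is 19, and the other two sum to 26.
Since 26 > 19, the triangle inequality holds.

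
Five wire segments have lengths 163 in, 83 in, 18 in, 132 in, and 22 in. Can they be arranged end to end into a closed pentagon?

A pentagon exists iff every side is shorter than the sum of the others — equivalently, the longest side is less than the sum of the rest.
Longest side 163 < 255 (sum of the remaining 4), so yes.

Yes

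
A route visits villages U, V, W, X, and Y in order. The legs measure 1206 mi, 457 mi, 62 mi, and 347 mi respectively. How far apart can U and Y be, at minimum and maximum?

340 ≤ UY ≤ 2072 mi

The maximum is all hops collinear in one direction: 1206 + 457 + 62 + 347 = 2072.
The longest hop is 1206; the others sum to 866. Folding the others back against it leaves at least 1206 − 866 = 340.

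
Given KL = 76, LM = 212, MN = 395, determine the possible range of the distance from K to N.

The maximum is all hops collinear in one direction: 76 + 212 + 395 = 683.
The longest hop is 395; the others sum to 288. Folding the others back against it leaves at least 395 − 288 = 107.

107 ≤ KN ≤ 683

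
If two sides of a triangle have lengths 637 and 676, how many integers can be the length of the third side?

The third side lies in the open interval (39, 1313).
Integers from 40 to 1312 inclusive: 1312 − 40 + 1 = 1273.

1273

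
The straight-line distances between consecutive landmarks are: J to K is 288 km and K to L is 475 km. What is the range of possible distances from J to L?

By the triangle inequality, |288 − 475| ≤ JL ≤ 288 + 475.

187 ≤ JL ≤ 763 km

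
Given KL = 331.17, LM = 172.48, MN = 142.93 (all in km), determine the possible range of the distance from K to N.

The maximum is all hops collinear in one direction: 331.17 + 172.48 + 142.93 = 646.58.
The longest hop is 331.17; the others sum to 315.41. Folding the others back against it leaves at least 331.17 − 315.41 = 15.76.

15.76 ≤ KN ≤ 646.58 km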